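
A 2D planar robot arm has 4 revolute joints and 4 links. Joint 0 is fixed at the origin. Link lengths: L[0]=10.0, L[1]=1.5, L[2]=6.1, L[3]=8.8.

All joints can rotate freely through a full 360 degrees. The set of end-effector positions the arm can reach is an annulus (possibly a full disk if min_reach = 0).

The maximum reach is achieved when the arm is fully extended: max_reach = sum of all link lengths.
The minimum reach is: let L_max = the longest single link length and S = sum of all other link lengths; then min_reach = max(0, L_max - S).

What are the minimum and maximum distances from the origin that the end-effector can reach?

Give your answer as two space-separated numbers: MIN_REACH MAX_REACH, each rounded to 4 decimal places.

Link lengths: [10.0, 1.5, 6.1, 8.8]
max_reach = 10 + 1.5 + 6.1 + 8.8 = 26.4
L_max = max([10.0, 1.5, 6.1, 8.8]) = 10
S (sum of others) = 26.4 - 10 = 16.4
min_reach = max(0, 10 - 16.4) = max(0, -6.4) = 0

Answer: 0.0000 26.4000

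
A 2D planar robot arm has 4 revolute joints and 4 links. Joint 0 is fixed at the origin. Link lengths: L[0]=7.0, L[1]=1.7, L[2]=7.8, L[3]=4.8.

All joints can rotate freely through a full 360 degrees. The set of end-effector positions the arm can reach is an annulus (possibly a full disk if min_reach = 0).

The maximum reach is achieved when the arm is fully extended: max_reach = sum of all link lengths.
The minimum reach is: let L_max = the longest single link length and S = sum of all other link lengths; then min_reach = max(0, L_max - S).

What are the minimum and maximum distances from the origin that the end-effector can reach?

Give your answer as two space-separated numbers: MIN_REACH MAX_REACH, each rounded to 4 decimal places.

Answer: 0.0000 21.3000

Derivation:
Link lengths: [7.0, 1.7, 7.8, 4.8]
max_reach = 7 + 1.7 + 7.8 + 4.8 = 21.3
L_max = max([7.0, 1.7, 7.8, 4.8]) = 7.8
S (sum of others) = 21.3 - 7.8 = 13.5
min_reach = max(0, 7.8 - 13.5) = max(0, -5.7) = 0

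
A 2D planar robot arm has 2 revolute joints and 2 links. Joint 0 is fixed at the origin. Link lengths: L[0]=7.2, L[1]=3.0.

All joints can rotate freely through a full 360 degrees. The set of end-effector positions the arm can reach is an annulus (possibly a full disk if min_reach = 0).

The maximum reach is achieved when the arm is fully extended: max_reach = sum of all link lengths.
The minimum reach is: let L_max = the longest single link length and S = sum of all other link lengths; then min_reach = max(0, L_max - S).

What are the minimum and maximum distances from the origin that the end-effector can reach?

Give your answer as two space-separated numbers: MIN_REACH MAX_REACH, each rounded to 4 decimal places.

Link lengths: [7.2, 3.0]
max_reach = 7.2 + 3 = 10.2
L_max = max([7.2, 3.0]) = 7.2
S (sum of others) = 10.2 - 7.2 = 3
min_reach = max(0, 7.2 - 3) = max(0, 4.2) = 4.2

Answer: 4.2000 10.2000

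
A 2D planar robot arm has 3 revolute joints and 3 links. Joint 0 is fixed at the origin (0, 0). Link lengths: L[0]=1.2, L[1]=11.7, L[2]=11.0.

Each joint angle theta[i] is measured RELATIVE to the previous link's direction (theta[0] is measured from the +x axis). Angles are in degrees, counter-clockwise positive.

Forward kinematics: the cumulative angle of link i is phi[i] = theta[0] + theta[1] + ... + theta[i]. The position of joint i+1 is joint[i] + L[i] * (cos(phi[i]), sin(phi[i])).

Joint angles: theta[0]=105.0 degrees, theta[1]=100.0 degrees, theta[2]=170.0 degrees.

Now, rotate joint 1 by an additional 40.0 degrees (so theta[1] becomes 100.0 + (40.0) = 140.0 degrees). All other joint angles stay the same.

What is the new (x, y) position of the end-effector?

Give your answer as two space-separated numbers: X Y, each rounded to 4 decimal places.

joint[0] = (0.0000, 0.0000)  (base)
link 0: phi[0] = 105 = 105 deg
  cos(105 deg) = -0.2588, sin(105 deg) = 0.9659
  joint[1] = (0.0000, 0.0000) + 1.2 * (-0.2588, 0.9659) = (0.0000 + -0.3106, 0.0000 + 1.1591) = (-0.3106, 1.1591)
link 1: phi[1] = 105 + 140 = 245 deg
  cos(245 deg) = -0.4226, sin(245 deg) = -0.9063
  joint[2] = (-0.3106, 1.1591) + 11.7 * (-0.4226, -0.9063) = (-0.3106 + -4.9446, 1.1591 + -10.6038) = (-5.2552, -9.4447)
link 2: phi[2] = 105 + 140 + 170 = 415 deg
  cos(415 deg) = 0.5736, sin(415 deg) = 0.8192
  joint[3] = (-5.2552, -9.4447) + 11 * (0.5736, 0.8192) = (-5.2552 + 6.3093, -9.4447 + 9.0107) = (1.0541, -0.4340)
End effector: (1.0541, -0.4340)

Answer: 1.0541 -0.4340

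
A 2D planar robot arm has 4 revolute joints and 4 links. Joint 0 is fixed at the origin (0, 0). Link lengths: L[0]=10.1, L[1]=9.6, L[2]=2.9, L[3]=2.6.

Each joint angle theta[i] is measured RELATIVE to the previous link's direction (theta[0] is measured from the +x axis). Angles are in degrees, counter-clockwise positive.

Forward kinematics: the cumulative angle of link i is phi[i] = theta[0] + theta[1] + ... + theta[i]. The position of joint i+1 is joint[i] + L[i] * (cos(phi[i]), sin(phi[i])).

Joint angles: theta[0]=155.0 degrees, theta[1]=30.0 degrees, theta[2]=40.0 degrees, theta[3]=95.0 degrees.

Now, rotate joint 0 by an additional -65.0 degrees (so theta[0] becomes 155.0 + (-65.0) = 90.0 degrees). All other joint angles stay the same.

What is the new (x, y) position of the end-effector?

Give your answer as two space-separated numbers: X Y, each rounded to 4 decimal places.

Answer: -8.1980 16.8943

Derivation:
joint[0] = (0.0000, 0.0000)  (base)
link 0: phi[0] = 90 = 90 deg
  cos(90 deg) = 0.0000, sin(90 deg) = 1.0000
  joint[1] = (0.0000, 0.0000) + 10.1 * (0.0000, 1.0000) = (0.0000 + 0.0000, 0.0000 + 10.1000) = (0.0000, 10.1000)
link 1: phi[1] = 90 + 30 = 120 deg
  cos(120 deg) = -0.5000, sin(120 deg) = 0.8660
  joint[2] = (0.0000, 10.1000) + 9.6 * (-0.5000, 0.8660) = (0.0000 + -4.8000, 10.1000 + 8.3138) = (-4.8000, 18.4138)
link 2: phi[2] = 90 + 30 + 40 = 160 deg
  cos(160 deg) = -0.9397, sin(160 deg) = 0.3420
  joint[3] = (-4.8000, 18.4138) + 2.9 * (-0.9397, 0.3420) = (-4.8000 + -2.7251, 18.4138 + 0.9919) = (-7.5251, 19.4057)
link 3: phi[3] = 90 + 30 + 40 + 95 = 255 deg
  cos(255 deg) = -0.2588, sin(255 deg) = -0.9659
  joint[4] = (-7.5251, 19.4057) + 2.6 * (-0.2588, -0.9659) = (-7.5251 + -0.6729, 19.4057 + -2.5114) = (-8.1980, 16.8943)
End effector: (-8.1980, 16.8943)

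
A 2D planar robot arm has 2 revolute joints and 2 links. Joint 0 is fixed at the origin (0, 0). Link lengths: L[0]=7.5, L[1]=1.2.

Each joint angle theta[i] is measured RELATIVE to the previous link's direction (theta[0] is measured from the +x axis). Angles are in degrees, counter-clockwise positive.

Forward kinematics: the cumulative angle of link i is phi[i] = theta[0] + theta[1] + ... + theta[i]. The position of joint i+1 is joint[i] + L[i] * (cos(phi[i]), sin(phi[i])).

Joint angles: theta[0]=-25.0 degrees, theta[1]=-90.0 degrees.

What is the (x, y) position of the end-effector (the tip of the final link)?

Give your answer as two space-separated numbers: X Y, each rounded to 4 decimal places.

Answer: 6.2902 -4.2572

Derivation:
joint[0] = (0.0000, 0.0000)  (base)
link 0: phi[0] = -25 = -25 deg
  cos(-25 deg) = 0.9063, sin(-25 deg) = -0.4226
  joint[1] = (0.0000, 0.0000) + 7.5 * (0.9063, -0.4226) = (0.0000 + 6.7973, 0.0000 + -3.1696) = (6.7973, -3.1696)
link 1: phi[1] = -25 + -90 = -115 deg
  cos(-115 deg) = -0.4226, sin(-115 deg) = -0.9063
  joint[2] = (6.7973, -3.1696) + 1.2 * (-0.4226, -0.9063) = (6.7973 + -0.5071, -3.1696 + -1.0876) = (6.2902, -4.2572)
End effector: (6.2902, -4.2572)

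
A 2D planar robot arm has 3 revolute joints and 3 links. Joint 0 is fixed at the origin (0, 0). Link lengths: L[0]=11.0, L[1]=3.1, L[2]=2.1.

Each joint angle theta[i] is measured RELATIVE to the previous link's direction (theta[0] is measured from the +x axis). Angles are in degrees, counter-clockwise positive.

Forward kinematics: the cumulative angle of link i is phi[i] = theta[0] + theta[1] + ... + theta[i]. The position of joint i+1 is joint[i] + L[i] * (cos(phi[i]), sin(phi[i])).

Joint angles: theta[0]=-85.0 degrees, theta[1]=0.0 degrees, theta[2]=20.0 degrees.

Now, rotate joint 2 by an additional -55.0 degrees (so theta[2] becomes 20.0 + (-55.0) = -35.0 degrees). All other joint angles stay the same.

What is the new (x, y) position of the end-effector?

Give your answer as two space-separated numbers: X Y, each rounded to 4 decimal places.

Answer: 0.1789 -15.8650

Derivation:
joint[0] = (0.0000, 0.0000)  (base)
link 0: phi[0] = -85 = -85 deg
  cos(-85 deg) = 0.0872, sin(-85 deg) = -0.9962
  joint[1] = (0.0000, 0.0000) + 11 * (0.0872, -0.9962) = (0.0000 + 0.9587, 0.0000 + -10.9581) = (0.9587, -10.9581)
link 1: phi[1] = -85 + 0 = -85 deg
  cos(-85 deg) = 0.0872, sin(-85 deg) = -0.9962
  joint[2] = (0.9587, -10.9581) + 3.1 * (0.0872, -0.9962) = (0.9587 + 0.2702, -10.9581 + -3.0882) = (1.2289, -14.0463)
link 2: phi[2] = -85 + 0 + -35 = -120 deg
  cos(-120 deg) = -0.5000, sin(-120 deg) = -0.8660
  joint[3] = (1.2289, -14.0463) + 2.1 * (-0.5000, -0.8660) = (1.2289 + -1.0500, -14.0463 + -1.8187) = (0.1789, -15.8650)
End effector: (0.1789, -15.8650)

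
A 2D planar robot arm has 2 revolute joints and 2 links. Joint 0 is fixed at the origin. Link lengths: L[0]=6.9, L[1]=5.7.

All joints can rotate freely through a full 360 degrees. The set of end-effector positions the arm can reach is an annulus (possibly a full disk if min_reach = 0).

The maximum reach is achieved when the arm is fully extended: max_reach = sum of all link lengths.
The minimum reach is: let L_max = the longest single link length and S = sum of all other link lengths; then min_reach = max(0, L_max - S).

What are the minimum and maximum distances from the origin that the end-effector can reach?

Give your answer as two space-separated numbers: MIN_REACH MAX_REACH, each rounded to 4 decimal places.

Answer: 1.2000 12.6000

Derivation:
Link lengths: [6.9, 5.7]
max_reach = 6.9 + 5.7 = 12.6
L_max = max([6.9, 5.7]) = 6.9
S (sum of others) = 12.6 - 6.9 = 5.7
min_reach = max(0, 6.9 - 5.7) = max(0, 1.2) = 1.2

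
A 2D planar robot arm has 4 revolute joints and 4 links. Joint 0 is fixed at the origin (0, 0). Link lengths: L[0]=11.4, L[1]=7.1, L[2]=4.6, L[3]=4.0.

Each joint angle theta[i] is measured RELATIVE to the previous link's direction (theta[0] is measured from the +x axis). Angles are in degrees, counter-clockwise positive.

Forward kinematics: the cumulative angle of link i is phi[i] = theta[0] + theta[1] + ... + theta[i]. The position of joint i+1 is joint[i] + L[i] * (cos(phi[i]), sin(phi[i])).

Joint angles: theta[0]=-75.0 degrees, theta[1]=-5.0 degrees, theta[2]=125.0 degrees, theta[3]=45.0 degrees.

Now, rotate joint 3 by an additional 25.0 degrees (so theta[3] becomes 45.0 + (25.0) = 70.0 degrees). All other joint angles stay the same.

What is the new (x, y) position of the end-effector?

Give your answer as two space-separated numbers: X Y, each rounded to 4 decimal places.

joint[0] = (0.0000, 0.0000)  (base)
link 0: phi[0] = -75 = -75 deg
  cos(-75 deg) = 0.2588, sin(-75 deg) = -0.9659
  joint[1] = (0.0000, 0.0000) + 11.4 * (0.2588, -0.9659) = (0.0000 + 2.9505, 0.0000 + -11.0116) = (2.9505, -11.0116)
link 1: phi[1] = -75 + -5 = -80 deg
  cos(-80 deg) = 0.1736, sin(-80 deg) = -0.9848
  joint[2] = (2.9505, -11.0116) + 7.1 * (0.1736, -0.9848) = (2.9505 + 1.2329, -11.0116 + -6.9921) = (4.1834, -18.0037)
link 2: phi[2] = -75 + -5 + 125 = 45 deg
  cos(45 deg) = 0.7071, sin(45 deg) = 0.7071
  joint[3] = (4.1834, -18.0037) + 4.6 * (0.7071, 0.7071) = (4.1834 + 3.2527, -18.0037 + 3.2527) = (7.4361, -14.7510)
link 3: phi[3] = -75 + -5 + 125 + 70 = 115 deg
  cos(115 deg) = -0.4226, sin(115 deg) = 0.9063
  joint[4] = (7.4361, -14.7510) + 4 * (-0.4226, 0.9063) = (7.4361 + -1.6905, -14.7510 + 3.6252) = (5.7457, -11.1258)
End effector: (5.7457, -11.1258)

Answer: 5.7457 -11.1258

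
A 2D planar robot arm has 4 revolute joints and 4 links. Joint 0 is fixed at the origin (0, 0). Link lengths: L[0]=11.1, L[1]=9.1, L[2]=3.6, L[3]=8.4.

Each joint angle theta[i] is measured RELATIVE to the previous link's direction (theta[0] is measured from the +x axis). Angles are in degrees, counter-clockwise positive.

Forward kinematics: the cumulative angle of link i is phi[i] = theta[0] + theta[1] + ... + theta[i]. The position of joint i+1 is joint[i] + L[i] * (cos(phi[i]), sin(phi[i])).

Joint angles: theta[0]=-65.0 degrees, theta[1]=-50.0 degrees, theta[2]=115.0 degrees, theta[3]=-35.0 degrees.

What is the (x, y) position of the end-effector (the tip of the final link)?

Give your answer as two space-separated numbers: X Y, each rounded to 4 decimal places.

Answer: 11.3261 -23.1255

Derivation:
joint[0] = (0.0000, 0.0000)  (base)
link 0: phi[0] = -65 = -65 deg
  cos(-65 deg) = 0.4226, sin(-65 deg) = -0.9063
  joint[1] = (0.0000, 0.0000) + 11.1 * (0.4226, -0.9063) = (0.0000 + 4.6911, 0.0000 + -10.0600) = (4.6911, -10.0600)
link 1: phi[1] = -65 + -50 = -115 deg
  cos(-115 deg) = -0.4226, sin(-115 deg) = -0.9063
  joint[2] = (4.6911, -10.0600) + 9.1 * (-0.4226, -0.9063) = (4.6911 + -3.8458, -10.0600 + -8.2474) = (0.8452, -18.3074)
link 2: phi[2] = -65 + -50 + 115 = 0 deg
  cos(0 deg) = 1.0000, sin(0 deg) = 0.0000
  joint[3] = (0.8452, -18.3074) + 3.6 * (1.0000, 0.0000) = (0.8452 + 3.6000, -18.3074 + 0.0000) = (4.4452, -18.3074)
link 3: phi[3] = -65 + -50 + 115 + -35 = -35 deg
  cos(-35 deg) = 0.8192, sin(-35 deg) = -0.5736
  joint[4] = (4.4452, -18.3074) + 8.4 * (0.8192, -0.5736) = (4.4452 + 6.8809, -18.3074 + -4.8180) = (11.3261, -23.1255)
End effector: (11.3261, -23.1255)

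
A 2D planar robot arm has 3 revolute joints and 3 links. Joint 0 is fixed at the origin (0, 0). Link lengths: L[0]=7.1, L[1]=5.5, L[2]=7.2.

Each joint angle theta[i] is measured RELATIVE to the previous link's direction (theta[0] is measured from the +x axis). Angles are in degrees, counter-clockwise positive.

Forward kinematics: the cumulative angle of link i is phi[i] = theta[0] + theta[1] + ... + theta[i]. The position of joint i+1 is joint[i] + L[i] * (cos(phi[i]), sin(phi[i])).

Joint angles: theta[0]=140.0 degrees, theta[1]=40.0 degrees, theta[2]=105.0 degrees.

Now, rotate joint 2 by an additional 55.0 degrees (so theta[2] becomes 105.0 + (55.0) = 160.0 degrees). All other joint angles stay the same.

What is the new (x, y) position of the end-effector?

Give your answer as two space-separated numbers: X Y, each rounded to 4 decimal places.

joint[0] = (0.0000, 0.0000)  (base)
link 0: phi[0] = 140 = 140 deg
  cos(140 deg) = -0.7660, sin(140 deg) = 0.6428
  joint[1] = (0.0000, 0.0000) + 7.1 * (-0.7660, 0.6428) = (0.0000 + -5.4389, 0.0000 + 4.5638) = (-5.4389, 4.5638)
link 1: phi[1] = 140 + 40 = 180 deg
  cos(180 deg) = -1.0000, sin(180 deg) = 0.0000
  joint[2] = (-5.4389, 4.5638) + 5.5 * (-1.0000, 0.0000) = (-5.4389 + -5.5000, 4.5638 + 0.0000) = (-10.9389, 4.5638)
link 2: phi[2] = 140 + 40 + 160 = 340 deg
  cos(340 deg) = 0.9397, sin(340 deg) = -0.3420
  joint[3] = (-10.9389, 4.5638) + 7.2 * (0.9397, -0.3420) = (-10.9389 + 6.7658, 4.5638 + -2.4625) = (-4.1731, 2.1012)
End effector: (-4.1731, 2.1012)

Answer: -4.1731 2.1012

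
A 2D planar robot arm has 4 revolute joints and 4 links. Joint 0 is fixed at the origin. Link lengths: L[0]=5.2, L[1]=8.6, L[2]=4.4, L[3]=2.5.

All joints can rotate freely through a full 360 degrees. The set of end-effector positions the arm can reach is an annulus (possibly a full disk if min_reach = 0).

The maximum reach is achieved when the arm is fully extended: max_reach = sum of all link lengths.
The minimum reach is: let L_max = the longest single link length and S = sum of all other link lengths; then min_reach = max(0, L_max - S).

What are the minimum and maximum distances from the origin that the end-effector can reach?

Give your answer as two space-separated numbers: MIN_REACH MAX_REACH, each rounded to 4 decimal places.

Answer: 0.0000 20.7000

Derivation:
Link lengths: [5.2, 8.6, 4.4, 2.5]
max_reach = 5.2 + 8.6 + 4.4 + 2.5 = 20.7
L_max = max([5.2, 8.6, 4.4, 2.5]) = 8.6
S (sum of others) = 20.7 - 8.6 = 12.1
min_reach = max(0, 8.6 - 12.1) = max(0, -3.5) = 0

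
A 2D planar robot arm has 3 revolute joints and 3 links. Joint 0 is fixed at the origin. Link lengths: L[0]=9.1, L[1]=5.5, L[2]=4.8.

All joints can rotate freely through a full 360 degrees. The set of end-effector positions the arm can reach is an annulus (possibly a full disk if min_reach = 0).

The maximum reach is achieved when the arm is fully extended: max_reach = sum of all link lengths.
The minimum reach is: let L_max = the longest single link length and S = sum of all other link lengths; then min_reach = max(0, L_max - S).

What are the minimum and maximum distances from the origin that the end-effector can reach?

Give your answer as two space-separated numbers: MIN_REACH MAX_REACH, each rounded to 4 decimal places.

Link lengths: [9.1, 5.5, 4.8]
max_reach = 9.1 + 5.5 + 4.8 = 19.4
L_max = max([9.1, 5.5, 4.8]) = 9.1
S (sum of others) = 19.4 - 9.1 = 10.3
min_reach = max(0, 9.1 - 10.3) = max(0, -1.2) = 0

Answer: 0.0000 19.4000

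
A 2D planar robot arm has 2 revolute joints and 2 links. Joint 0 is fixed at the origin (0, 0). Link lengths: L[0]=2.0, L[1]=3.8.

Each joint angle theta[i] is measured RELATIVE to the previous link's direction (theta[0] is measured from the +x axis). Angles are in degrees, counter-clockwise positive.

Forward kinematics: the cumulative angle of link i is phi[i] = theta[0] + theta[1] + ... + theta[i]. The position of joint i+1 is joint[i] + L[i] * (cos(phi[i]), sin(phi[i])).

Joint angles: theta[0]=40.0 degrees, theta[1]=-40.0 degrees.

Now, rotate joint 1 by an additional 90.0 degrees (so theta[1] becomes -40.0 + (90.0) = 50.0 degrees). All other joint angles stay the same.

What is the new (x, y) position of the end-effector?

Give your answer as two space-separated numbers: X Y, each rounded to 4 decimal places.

Answer: 1.5321 5.0856

Derivation:
joint[0] = (0.0000, 0.0000)  (base)
link 0: phi[0] = 40 = 40 deg
  cos(40 deg) = 0.7660, sin(40 deg) = 0.6428
  joint[1] = (0.0000, 0.0000) + 2 * (0.7660, 0.6428) = (0.0000 + 1.5321, 0.0000 + 1.2856) = (1.5321, 1.2856)
link 1: phi[1] = 40 + 50 = 90 deg
  cos(90 deg) = 0.0000, sin(90 deg) = 1.0000
  joint[2] = (1.5321, 1.2856) + 3.8 * (0.0000, 1.0000) = (1.5321 + 0.0000, 1.2856 + 3.8000) = (1.5321, 5.0856)
End effector: (1.5321, 5.0856)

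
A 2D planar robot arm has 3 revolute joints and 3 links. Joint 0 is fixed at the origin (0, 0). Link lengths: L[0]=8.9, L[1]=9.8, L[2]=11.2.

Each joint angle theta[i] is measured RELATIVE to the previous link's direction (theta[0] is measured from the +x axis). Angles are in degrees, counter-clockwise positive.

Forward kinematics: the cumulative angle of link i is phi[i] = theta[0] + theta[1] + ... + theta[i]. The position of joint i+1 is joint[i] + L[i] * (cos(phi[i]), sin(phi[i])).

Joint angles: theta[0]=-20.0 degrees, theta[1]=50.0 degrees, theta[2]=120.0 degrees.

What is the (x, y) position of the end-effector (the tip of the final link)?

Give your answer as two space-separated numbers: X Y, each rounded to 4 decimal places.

Answer: 7.1508 7.4560

Derivation:
joint[0] = (0.0000, 0.0000)  (base)
link 0: phi[0] = -20 = -20 deg
  cos(-20 deg) = 0.9397, sin(-20 deg) = -0.3420
  joint[1] = (0.0000, 0.0000) + 8.9 * (0.9397, -0.3420) = (0.0000 + 8.3633, 0.0000 + -3.0440) = (8.3633, -3.0440)
link 1: phi[1] = -20 + 50 = 30 deg
  cos(30 deg) = 0.8660, sin(30 deg) = 0.5000
  joint[2] = (8.3633, -3.0440) + 9.8 * (0.8660, 0.5000) = (8.3633 + 8.4870, -3.0440 + 4.9000) = (16.8503, 1.8560)
link 2: phi[2] = -20 + 50 + 120 = 150 deg
  cos(150 deg) = -0.8660, sin(150 deg) = 0.5000
  joint[3] = (16.8503, 1.8560) + 11.2 * (-0.8660, 0.5000) = (16.8503 + -9.6995, 1.8560 + 5.6000) = (7.1508, 7.4560)
End effector: (7.1508, 7.4560)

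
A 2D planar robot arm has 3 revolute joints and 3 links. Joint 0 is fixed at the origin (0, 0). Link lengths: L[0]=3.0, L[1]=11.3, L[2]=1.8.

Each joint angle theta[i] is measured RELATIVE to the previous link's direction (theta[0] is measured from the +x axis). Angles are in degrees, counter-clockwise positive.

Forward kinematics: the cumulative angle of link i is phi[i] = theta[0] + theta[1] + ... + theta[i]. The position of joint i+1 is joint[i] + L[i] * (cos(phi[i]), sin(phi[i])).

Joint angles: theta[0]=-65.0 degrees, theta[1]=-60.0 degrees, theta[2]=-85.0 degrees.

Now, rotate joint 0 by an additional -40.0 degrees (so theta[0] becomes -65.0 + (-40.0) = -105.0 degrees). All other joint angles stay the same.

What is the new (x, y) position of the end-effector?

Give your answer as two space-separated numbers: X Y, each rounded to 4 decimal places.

Answer: -12.3071 -4.1310

Derivation:
joint[0] = (0.0000, 0.0000)  (base)
link 0: phi[0] = -105 = -105 deg
  cos(-105 deg) = -0.2588, sin(-105 deg) = -0.9659
  joint[1] = (0.0000, 0.0000) + 3 * (-0.2588, -0.9659) = (0.0000 + -0.7765, 0.0000 + -2.8978) = (-0.7765, -2.8978)
link 1: phi[1] = -105 + -60 = -165 deg
  cos(-165 deg) = -0.9659, sin(-165 deg) = -0.2588
  joint[2] = (-0.7765, -2.8978) + 11.3 * (-0.9659, -0.2588) = (-0.7765 + -10.9150, -2.8978 + -2.9247) = (-11.6914, -5.8224)
link 2: phi[2] = -105 + -60 + -85 = -250 deg
  cos(-250 deg) = -0.3420, sin(-250 deg) = 0.9397
  joint[3] = (-11.6914, -5.8224) + 1.8 * (-0.3420, 0.9397) = (-11.6914 + -0.6156, -5.8224 + 1.6914) = (-12.3071, -4.1310)
End effector: (-12.3071, -4.1310)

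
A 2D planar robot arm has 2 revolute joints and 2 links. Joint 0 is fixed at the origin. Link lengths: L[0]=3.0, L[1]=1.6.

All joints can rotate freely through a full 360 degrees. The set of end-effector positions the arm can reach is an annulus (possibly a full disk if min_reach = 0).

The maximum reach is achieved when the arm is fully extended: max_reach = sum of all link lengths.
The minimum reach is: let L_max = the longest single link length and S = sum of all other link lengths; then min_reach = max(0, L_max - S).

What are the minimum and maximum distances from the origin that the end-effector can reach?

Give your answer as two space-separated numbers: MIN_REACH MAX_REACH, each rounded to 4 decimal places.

Link lengths: [3.0, 1.6]
max_reach = 3 + 1.6 = 4.6
L_max = max([3.0, 1.6]) = 3
S (sum of others) = 4.6 - 3 = 1.6
min_reach = max(0, 3 - 1.6) = max(0, 1.4) = 1.4

Answer: 1.4000 4.6000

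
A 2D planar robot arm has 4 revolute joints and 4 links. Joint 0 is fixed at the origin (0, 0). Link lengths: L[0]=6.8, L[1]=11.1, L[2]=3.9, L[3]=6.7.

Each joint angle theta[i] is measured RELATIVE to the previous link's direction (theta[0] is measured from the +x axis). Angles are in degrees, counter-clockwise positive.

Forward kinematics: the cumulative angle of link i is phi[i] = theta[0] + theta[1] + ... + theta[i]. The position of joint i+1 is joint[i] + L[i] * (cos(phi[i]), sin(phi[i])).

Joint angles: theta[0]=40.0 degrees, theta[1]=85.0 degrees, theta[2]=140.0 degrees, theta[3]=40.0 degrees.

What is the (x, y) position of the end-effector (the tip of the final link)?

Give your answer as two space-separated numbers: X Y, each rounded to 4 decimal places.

joint[0] = (0.0000, 0.0000)  (base)
link 0: phi[0] = 40 = 40 deg
  cos(40 deg) = 0.7660, sin(40 deg) = 0.6428
  joint[1] = (0.0000, 0.0000) + 6.8 * (0.7660, 0.6428) = (0.0000 + 5.2091, 0.0000 + 4.3710) = (5.2091, 4.3710)
link 1: phi[1] = 40 + 85 = 125 deg
  cos(125 deg) = -0.5736, sin(125 deg) = 0.8192
  joint[2] = (5.2091, 4.3710) + 11.1 * (-0.5736, 0.8192) = (5.2091 + -6.3667, 4.3710 + 9.0926) = (-1.1576, 13.4635)
link 2: phi[2] = 40 + 85 + 140 = 265 deg
  cos(265 deg) = -0.0872, sin(265 deg) = -0.9962
  joint[3] = (-1.1576, 13.4635) + 3.9 * (-0.0872, -0.9962) = (-1.1576 + -0.3399, 13.4635 + -3.8852) = (-1.4975, 9.5784)
link 3: phi[3] = 40 + 85 + 140 + 40 = 305 deg
  cos(305 deg) = 0.5736, sin(305 deg) = -0.8192
  joint[4] = (-1.4975, 9.5784) + 6.7 * (0.5736, -0.8192) = (-1.4975 + 3.8430, 9.5784 + -5.4883) = (2.3455, 4.0901)
End effector: (2.3455, 4.0901)

Answer: 2.3455 4.0901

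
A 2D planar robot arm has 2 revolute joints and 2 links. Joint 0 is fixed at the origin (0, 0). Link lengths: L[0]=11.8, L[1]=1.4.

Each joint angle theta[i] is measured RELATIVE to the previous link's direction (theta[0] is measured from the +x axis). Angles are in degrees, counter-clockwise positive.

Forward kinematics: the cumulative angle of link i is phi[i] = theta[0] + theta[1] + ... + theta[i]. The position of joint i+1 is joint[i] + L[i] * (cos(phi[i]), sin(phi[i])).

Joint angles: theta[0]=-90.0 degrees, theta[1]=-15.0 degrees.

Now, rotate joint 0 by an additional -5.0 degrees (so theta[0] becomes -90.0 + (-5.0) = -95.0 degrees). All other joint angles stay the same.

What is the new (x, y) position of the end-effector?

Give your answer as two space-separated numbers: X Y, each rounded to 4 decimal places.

joint[0] = (0.0000, 0.0000)  (base)
link 0: phi[0] = -95 = -95 deg
  cos(-95 deg) = -0.0872, sin(-95 deg) = -0.9962
  joint[1] = (0.0000, 0.0000) + 11.8 * (-0.0872, -0.9962) = (0.0000 + -1.0284, 0.0000 + -11.7551) = (-1.0284, -11.7551)
link 1: phi[1] = -95 + -15 = -110 deg
  cos(-110 deg) = -0.3420, sin(-110 deg) = -0.9397
  joint[2] = (-1.0284, -11.7551) + 1.4 * (-0.3420, -0.9397) = (-1.0284 + -0.4788, -11.7551 + -1.3156) = (-1.5073, -13.0707)
End effector: (-1.5073, -13.0707)

Answer: -1.5073 -13.0707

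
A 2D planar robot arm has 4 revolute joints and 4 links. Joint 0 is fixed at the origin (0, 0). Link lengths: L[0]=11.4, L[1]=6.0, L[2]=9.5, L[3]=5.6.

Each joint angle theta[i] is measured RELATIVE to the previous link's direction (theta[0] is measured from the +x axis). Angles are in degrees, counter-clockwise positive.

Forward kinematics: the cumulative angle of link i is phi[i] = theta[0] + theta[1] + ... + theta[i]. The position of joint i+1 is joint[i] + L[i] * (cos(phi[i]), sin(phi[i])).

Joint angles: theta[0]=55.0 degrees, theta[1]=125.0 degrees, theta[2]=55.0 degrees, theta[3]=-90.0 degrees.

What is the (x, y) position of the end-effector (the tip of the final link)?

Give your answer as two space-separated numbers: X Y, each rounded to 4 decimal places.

joint[0] = (0.0000, 0.0000)  (base)
link 0: phi[0] = 55 = 55 deg
  cos(55 deg) = 0.5736, sin(55 deg) = 0.8192
  joint[1] = (0.0000, 0.0000) + 11.4 * (0.5736, 0.8192) = (0.0000 + 6.5388, 0.0000 + 9.3383) = (6.5388, 9.3383)
link 1: phi[1] = 55 + 125 = 180 deg
  cos(180 deg) = -1.0000, sin(180 deg) = 0.0000
  joint[2] = (6.5388, 9.3383) + 6 * (-1.0000, 0.0000) = (6.5388 + -6.0000, 9.3383 + 0.0000) = (0.5388, 9.3383)
link 2: phi[2] = 55 + 125 + 55 = 235 deg
  cos(235 deg) = -0.5736, sin(235 deg) = -0.8192
  joint[3] = (0.5388, 9.3383) + 9.5 * (-0.5736, -0.8192) = (0.5388 + -5.4490, 9.3383 + -7.7819) = (-4.9102, 1.5564)
link 3: phi[3] = 55 + 125 + 55 + -90 = 145 deg
  cos(145 deg) = -0.8192, sin(145 deg) = 0.5736
  joint[4] = (-4.9102, 1.5564) + 5.6 * (-0.8192, 0.5736) = (-4.9102 + -4.5873, 1.5564 + 3.2120) = (-9.4975, 4.7684)
End effector: (-9.4975, 4.7684)

Answer: -9.4975 4.7684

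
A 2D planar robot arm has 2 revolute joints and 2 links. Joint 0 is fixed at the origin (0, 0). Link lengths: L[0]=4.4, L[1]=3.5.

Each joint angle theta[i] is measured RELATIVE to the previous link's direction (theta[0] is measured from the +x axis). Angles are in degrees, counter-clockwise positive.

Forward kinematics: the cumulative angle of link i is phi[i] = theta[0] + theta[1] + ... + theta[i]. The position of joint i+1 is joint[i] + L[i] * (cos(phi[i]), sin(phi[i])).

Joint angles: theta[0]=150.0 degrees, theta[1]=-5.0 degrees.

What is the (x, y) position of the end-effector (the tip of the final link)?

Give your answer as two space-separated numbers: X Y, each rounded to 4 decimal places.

joint[0] = (0.0000, 0.0000)  (base)
link 0: phi[0] = 150 = 150 deg
  cos(150 deg) = -0.8660, sin(150 deg) = 0.5000
  joint[1] = (0.0000, 0.0000) + 4.4 * (-0.8660, 0.5000) = (0.0000 + -3.8105, 0.0000 + 2.2000) = (-3.8105, 2.2000)
link 1: phi[1] = 150 + -5 = 145 deg
  cos(145 deg) = -0.8192, sin(145 deg) = 0.5736
  joint[2] = (-3.8105, 2.2000) + 3.5 * (-0.8192, 0.5736) = (-3.8105 + -2.8670, 2.2000 + 2.0075) = (-6.6775, 4.2075)
End effector: (-6.6775, 4.2075)

Answer: -6.6775 4.2075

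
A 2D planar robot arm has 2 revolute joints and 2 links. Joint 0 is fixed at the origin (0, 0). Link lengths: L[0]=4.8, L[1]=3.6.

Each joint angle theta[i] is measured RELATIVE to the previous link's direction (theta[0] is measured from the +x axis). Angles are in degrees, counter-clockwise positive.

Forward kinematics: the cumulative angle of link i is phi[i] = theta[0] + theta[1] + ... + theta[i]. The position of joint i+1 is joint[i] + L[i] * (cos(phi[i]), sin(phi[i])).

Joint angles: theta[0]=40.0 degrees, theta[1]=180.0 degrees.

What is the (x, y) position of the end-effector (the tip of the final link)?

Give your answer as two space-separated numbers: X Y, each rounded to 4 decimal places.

joint[0] = (0.0000, 0.0000)  (base)
link 0: phi[0] = 40 = 40 deg
  cos(40 deg) = 0.7660, sin(40 deg) = 0.6428
  joint[1] = (0.0000, 0.0000) + 4.8 * (0.7660, 0.6428) = (0.0000 + 3.6770, 0.0000 + 3.0854) = (3.6770, 3.0854)
link 1: phi[1] = 40 + 180 = 220 deg
  cos(220 deg) = -0.7660, sin(220 deg) = -0.6428
  joint[2] = (3.6770, 3.0854) + 3.6 * (-0.7660, -0.6428) = (3.6770 + -2.7578, 3.0854 + -2.3140) = (0.9193, 0.7713)
End effector: (0.9193, 0.7713)

Answer: 0.9193 0.7713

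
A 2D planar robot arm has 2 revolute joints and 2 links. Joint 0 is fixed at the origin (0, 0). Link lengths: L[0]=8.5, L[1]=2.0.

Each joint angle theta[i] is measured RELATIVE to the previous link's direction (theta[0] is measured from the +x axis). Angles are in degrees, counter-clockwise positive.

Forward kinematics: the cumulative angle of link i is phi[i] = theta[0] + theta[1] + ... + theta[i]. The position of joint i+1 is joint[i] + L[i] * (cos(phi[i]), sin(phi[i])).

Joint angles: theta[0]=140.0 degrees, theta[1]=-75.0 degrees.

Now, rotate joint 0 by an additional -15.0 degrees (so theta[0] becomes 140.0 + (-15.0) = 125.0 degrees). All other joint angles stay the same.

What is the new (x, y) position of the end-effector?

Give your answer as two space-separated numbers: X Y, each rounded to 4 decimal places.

Answer: -3.5898 8.4949

Derivation:
joint[0] = (0.0000, 0.0000)  (base)
link 0: phi[0] = 125 = 125 deg
  cos(125 deg) = -0.5736, sin(125 deg) = 0.8192
  joint[1] = (0.0000, 0.0000) + 8.5 * (-0.5736, 0.8192) = (0.0000 + -4.8754, 0.0000 + 6.9628) = (-4.8754, 6.9628)
link 1: phi[1] = 125 + -75 = 50 deg
  cos(50 deg) = 0.6428, sin(50 deg) = 0.7660
  joint[2] = (-4.8754, 6.9628) + 2 * (0.6428, 0.7660) = (-4.8754 + 1.2856, 6.9628 + 1.5321) = (-3.5898, 8.4949)
End effector: (-3.5898, 8.4949)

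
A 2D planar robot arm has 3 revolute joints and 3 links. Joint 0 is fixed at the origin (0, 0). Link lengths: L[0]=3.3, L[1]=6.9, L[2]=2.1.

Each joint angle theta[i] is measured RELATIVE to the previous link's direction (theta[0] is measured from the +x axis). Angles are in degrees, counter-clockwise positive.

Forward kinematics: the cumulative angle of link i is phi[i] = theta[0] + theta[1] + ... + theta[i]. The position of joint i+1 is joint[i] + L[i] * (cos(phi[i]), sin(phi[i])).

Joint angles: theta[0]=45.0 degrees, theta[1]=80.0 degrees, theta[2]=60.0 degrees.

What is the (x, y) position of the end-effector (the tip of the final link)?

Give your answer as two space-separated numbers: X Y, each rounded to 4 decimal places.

Answer: -3.7162 7.8026

Derivation:
joint[0] = (0.0000, 0.0000)  (base)
link 0: phi[0] = 45 = 45 deg
  cos(45 deg) = 0.7071, sin(45 deg) = 0.7071
  joint[1] = (0.0000, 0.0000) + 3.3 * (0.7071, 0.7071) = (0.0000 + 2.3335, 0.0000 + 2.3335) = (2.3335, 2.3335)
link 1: phi[1] = 45 + 80 = 125 deg
  cos(125 deg) = -0.5736, sin(125 deg) = 0.8192
  joint[2] = (2.3335, 2.3335) + 6.9 * (-0.5736, 0.8192) = (2.3335 + -3.9577, 2.3335 + 5.6521) = (-1.6242, 7.9856)
link 2: phi[2] = 45 + 80 + 60 = 185 deg
  cos(185 deg) = -0.9962, sin(185 deg) = -0.0872
  joint[3] = (-1.6242, 7.9856) + 2.1 * (-0.9962, -0.0872) = (-1.6242 + -2.0920, 7.9856 + -0.1830) = (-3.7162, 7.8026)
End effector: (-3.7162, 7.8026)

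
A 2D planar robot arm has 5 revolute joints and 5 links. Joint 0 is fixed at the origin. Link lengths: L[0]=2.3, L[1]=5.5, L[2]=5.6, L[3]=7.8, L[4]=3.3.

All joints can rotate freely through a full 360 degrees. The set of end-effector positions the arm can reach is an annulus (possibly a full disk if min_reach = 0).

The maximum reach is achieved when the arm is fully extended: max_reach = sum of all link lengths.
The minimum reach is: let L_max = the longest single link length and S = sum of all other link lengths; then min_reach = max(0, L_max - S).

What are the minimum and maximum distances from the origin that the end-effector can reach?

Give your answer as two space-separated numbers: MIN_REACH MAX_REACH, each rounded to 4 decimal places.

Link lengths: [2.3, 5.5, 5.6, 7.8, 3.3]
max_reach = 2.3 + 5.5 + 5.6 + 7.8 + 3.3 = 24.5
L_max = max([2.3, 5.5, 5.6, 7.8, 3.3]) = 7.8
S (sum of others) = 24.5 - 7.8 = 16.7
min_reach = max(0, 7.8 - 16.7) = max(0, -8.9) = 0

Answer: 0.0000 24.5000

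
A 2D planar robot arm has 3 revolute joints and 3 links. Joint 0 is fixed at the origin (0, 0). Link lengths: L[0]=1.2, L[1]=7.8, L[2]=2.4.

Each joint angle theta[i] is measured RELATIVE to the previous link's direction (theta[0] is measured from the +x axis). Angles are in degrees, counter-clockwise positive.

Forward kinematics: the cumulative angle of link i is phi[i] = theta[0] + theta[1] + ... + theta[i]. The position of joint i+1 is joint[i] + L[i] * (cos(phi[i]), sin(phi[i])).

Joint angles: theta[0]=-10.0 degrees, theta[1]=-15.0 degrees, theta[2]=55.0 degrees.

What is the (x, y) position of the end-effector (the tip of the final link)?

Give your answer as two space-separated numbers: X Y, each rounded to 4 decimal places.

Answer: 10.3294 -2.3048

Derivation:
joint[0] = (0.0000, 0.0000)  (base)
link 0: phi[0] = -10 = -10 deg
  cos(-10 deg) = 0.9848, sin(-10 deg) = -0.1736
  joint[1] = (0.0000, 0.0000) + 1.2 * (0.9848, -0.1736) = (0.0000 + 1.1818, 0.0000 + -0.2084) = (1.1818, -0.2084)
link 1: phi[1] = -10 + -15 = -25 deg
  cos(-25 deg) = 0.9063, sin(-25 deg) = -0.4226
  joint[2] = (1.1818, -0.2084) + 7.8 * (0.9063, -0.4226) = (1.1818 + 7.0692, -0.2084 + -3.2964) = (8.2510, -3.5048)
link 2: phi[2] = -10 + -15 + 55 = 30 deg
  cos(30 deg) = 0.8660, sin(30 deg) = 0.5000
  joint[3] = (8.2510, -3.5048) + 2.4 * (0.8660, 0.5000) = (8.2510 + 2.0785, -3.5048 + 1.2000) = (10.3294, -2.3048)
End effector: (10.3294, -2.3048)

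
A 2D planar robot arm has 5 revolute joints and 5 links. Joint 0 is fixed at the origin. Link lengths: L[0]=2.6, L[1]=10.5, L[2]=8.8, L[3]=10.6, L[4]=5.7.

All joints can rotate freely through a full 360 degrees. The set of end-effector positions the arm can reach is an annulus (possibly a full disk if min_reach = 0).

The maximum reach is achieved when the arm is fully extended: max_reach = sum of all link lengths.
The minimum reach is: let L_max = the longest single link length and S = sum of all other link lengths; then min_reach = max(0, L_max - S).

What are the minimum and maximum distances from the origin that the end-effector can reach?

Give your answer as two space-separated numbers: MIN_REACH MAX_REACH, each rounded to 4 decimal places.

Answer: 0.0000 38.2000

Derivation:
Link lengths: [2.6, 10.5, 8.8, 10.6, 5.7]
max_reach = 2.6 + 10.5 + 8.8 + 10.6 + 5.7 = 38.2
L_max = max([2.6, 10.5, 8.8, 10.6, 5.7]) = 10.6
S (sum of others) = 38.2 - 10.6 = 27.6
min_reach = max(0, 10.6 - 27.6) = max(0, -17) = 0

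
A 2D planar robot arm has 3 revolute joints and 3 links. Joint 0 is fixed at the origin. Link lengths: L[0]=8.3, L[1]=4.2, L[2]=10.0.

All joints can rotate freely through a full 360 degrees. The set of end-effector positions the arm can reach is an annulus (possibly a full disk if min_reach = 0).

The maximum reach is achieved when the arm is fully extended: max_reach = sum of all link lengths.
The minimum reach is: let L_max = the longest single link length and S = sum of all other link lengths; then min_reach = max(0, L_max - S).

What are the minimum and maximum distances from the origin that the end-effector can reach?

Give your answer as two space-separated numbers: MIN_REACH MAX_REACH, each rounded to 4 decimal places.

Link lengths: [8.3, 4.2, 10.0]
max_reach = 8.3 + 4.2 + 10 = 22.5
L_max = max([8.3, 4.2, 10.0]) = 10
S (sum of others) = 22.5 - 10 = 12.5
min_reach = max(0, 10 - 12.5) = max(0, -2.5) = 0

Answer: 0.0000 22.5000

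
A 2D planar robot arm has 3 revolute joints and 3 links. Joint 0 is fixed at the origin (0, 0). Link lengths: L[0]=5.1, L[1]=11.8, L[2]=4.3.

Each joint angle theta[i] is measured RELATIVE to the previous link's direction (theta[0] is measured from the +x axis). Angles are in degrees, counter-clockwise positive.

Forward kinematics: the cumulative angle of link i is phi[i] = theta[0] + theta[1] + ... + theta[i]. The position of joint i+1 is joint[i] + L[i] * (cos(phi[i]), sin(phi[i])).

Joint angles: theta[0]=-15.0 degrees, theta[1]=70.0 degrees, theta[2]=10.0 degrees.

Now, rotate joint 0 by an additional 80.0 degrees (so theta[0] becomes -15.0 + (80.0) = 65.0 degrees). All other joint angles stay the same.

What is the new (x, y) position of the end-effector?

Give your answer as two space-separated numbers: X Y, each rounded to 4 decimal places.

joint[0] = (0.0000, 0.0000)  (base)
link 0: phi[0] = 65 = 65 deg
  cos(65 deg) = 0.4226, sin(65 deg) = 0.9063
  joint[1] = (0.0000, 0.0000) + 5.1 * (0.4226, 0.9063) = (0.0000 + 2.1554, 0.0000 + 4.6222) = (2.1554, 4.6222)
link 1: phi[1] = 65 + 70 = 135 deg
  cos(135 deg) = -0.7071, sin(135 deg) = 0.7071
  joint[2] = (2.1554, 4.6222) + 11.8 * (-0.7071, 0.7071) = (2.1554 + -8.3439, 4.6222 + 8.3439) = (-6.1885, 12.9660)
link 2: phi[2] = 65 + 70 + 10 = 145 deg
  cos(145 deg) = -0.8192, sin(145 deg) = 0.5736
  joint[3] = (-6.1885, 12.9660) + 4.3 * (-0.8192, 0.5736) = (-6.1885 + -3.5224, 12.9660 + 2.4664) = (-9.7109, 15.4324)
End effector: (-9.7109, 15.4324)

Answer: -9.7109 15.4324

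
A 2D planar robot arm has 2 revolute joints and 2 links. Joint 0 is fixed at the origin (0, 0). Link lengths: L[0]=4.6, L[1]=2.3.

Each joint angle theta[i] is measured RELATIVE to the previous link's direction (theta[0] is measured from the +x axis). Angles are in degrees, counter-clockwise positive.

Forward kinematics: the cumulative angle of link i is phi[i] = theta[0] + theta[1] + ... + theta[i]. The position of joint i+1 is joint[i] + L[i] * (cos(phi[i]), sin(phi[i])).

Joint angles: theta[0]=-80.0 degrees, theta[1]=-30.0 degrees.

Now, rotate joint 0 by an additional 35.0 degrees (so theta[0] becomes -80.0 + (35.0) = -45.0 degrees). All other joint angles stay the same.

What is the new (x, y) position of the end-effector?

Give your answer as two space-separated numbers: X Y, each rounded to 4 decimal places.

Answer: 3.8480 -5.4743

Derivation:
joint[0] = (0.0000, 0.0000)  (base)
link 0: phi[0] = -45 = -45 deg
  cos(-45 deg) = 0.7071, sin(-45 deg) = -0.7071
  joint[1] = (0.0000, 0.0000) + 4.6 * (0.7071, -0.7071) = (0.0000 + 3.2527, 0.0000 + -3.2527) = (3.2527, -3.2527)
link 1: phi[1] = -45 + -30 = -75 deg
  cos(-75 deg) = 0.2588, sin(-75 deg) = -0.9659
  joint[2] = (3.2527, -3.2527) + 2.3 * (0.2588, -0.9659) = (3.2527 + 0.5953, -3.2527 + -2.2216) = (3.8480, -5.4743)
End effector: (3.8480, -5.4743)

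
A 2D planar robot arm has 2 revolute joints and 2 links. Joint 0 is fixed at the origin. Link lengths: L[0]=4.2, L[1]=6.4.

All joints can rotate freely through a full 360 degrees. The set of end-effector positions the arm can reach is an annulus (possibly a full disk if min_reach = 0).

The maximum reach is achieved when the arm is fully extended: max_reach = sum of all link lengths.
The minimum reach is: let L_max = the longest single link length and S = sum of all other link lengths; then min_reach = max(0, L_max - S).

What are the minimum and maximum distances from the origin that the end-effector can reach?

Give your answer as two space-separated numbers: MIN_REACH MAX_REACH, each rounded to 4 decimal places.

Link lengths: [4.2, 6.4]
max_reach = 4.2 + 6.4 = 10.6
L_max = max([4.2, 6.4]) = 6.4
S (sum of others) = 10.6 - 6.4 = 4.2
min_reach = max(0, 6.4 - 4.2) = max(0, 2.2) = 2.2

Answer: 2.2000 10.6000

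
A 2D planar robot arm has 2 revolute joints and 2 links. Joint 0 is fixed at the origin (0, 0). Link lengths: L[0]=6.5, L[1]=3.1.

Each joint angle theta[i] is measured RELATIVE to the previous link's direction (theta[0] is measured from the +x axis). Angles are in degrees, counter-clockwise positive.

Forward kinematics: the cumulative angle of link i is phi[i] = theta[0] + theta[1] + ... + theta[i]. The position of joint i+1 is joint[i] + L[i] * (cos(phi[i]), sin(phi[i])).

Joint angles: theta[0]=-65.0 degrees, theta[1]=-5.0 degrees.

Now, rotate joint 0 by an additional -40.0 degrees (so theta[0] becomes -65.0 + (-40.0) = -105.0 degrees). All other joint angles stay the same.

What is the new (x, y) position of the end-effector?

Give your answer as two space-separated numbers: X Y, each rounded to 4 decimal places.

joint[0] = (0.0000, 0.0000)  (base)
link 0: phi[0] = -105 = -105 deg
  cos(-105 deg) = -0.2588, sin(-105 deg) = -0.9659
  joint[1] = (0.0000, 0.0000) + 6.5 * (-0.2588, -0.9659) = (0.0000 + -1.6823, 0.0000 + -6.2785) = (-1.6823, -6.2785)
link 1: phi[1] = -105 + -5 = -110 deg
  cos(-110 deg) = -0.3420, sin(-110 deg) = -0.9397
  joint[2] = (-1.6823, -6.2785) + 3.1 * (-0.3420, -0.9397) = (-1.6823 + -1.0603, -6.2785 + -2.9130) = (-2.7426, -9.1916)
End effector: (-2.7426, -9.1916)

Answer: -2.7426 -9.1916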